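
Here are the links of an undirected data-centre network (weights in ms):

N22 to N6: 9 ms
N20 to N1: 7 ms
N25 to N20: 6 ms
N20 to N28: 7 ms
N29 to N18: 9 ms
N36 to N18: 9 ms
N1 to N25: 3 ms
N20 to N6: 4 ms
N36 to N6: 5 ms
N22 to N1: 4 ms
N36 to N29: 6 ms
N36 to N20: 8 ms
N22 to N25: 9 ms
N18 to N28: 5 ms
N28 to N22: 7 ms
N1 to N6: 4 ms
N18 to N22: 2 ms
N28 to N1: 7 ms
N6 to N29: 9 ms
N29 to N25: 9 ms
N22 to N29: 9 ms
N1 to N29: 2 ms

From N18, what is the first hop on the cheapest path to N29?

N22

Compare a few routes:
N18 - N22 - N1 - N29: 2+4+2 = 8
N18 - N22 - N29: 2+9 = 11
N18 - N29: 9 = 9
Cheapest is N18 - N22 - N1 - N29 at 8 ms.
So from N18 the first move is to N22.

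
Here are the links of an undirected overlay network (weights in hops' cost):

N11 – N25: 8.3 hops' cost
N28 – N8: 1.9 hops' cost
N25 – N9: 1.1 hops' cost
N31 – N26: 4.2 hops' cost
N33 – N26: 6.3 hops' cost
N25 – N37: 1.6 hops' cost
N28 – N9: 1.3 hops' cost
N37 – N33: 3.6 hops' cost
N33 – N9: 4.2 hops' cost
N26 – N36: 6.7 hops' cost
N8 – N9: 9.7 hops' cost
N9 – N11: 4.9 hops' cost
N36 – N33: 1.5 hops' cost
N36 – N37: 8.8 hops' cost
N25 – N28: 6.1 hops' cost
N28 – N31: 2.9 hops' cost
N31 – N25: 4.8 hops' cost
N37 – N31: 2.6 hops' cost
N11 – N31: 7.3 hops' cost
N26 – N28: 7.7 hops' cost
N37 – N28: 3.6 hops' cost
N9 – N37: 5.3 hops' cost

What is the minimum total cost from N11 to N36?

10.6 hops' cost

Settle nodes by increasing distance from N11:
N11: 0
N9: 4.9  (via N11)
N25: 6  (via N9)
N28: 6.2  (via N9)
N31: 7.3  (via N11)
N37: 7.6  (via N25)
N8: 8.1  (via N28)
N33: 9.1  (via N9)
N36: 10.6  (via N33)
Shortest route: N11–N9–N33–N36 = 10.6 hops' cost.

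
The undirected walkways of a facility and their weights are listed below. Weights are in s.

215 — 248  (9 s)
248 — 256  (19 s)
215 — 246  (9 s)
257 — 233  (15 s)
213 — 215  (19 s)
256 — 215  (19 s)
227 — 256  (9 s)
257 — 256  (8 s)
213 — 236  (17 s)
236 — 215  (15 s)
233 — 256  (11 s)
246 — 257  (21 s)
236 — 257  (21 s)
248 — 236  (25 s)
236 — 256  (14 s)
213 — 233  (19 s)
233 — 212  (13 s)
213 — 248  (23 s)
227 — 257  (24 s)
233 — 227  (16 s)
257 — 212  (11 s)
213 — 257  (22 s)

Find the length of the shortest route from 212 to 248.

Enumerating some paths:
212 → 233 → 256 → 248: 13+11+19 = 43
212 → 257 → 256 → 248: 11+8+19 = 38
212 → 257 → 246 → 215 → 248: 11+21+9+9 = 50
212 → 257 → 256 → 215 → 248: 11+8+19+9 = 47
Cheapest is 212 → 257 → 256 → 248 at 38 s.

38 s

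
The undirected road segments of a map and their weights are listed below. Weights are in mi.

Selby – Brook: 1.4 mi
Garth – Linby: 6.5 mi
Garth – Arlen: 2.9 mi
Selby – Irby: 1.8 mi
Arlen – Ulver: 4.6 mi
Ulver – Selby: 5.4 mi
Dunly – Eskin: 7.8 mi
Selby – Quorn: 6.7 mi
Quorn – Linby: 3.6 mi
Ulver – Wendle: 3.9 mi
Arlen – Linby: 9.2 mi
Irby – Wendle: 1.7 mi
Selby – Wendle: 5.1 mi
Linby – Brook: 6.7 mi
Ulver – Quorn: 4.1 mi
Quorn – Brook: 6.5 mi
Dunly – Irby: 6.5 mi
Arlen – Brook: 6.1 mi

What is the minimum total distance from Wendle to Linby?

Shortest distances from Wendle:
Wendle: 0
Irby: 1.7  (via Wendle)
Selby: 3.5  (via Irby)
Ulver: 3.9  (via Wendle)
Brook: 4.9  (via Selby)
Quorn: 8  (via Ulver)
Dunly: 8.2  (via Irby)
Arlen: 8.5  (via Ulver)
Garth: 11.4  (via Arlen)
Linby: 11.6  (via Brook)
Shortest route: Wendle–Irby–Selby–Brook–Linby = 11.6 mi.

11.6 mi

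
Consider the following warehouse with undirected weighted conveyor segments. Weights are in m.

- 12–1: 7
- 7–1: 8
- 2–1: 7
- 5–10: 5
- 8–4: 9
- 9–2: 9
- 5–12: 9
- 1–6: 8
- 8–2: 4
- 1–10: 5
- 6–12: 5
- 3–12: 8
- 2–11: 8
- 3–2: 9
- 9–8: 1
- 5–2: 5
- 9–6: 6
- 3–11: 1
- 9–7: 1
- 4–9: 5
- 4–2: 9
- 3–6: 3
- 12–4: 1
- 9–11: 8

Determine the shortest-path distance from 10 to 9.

Settle nodes by increasing distance from 10:
10: 0
1: 5  (via 10)
5: 5  (via 10)
2: 10  (via 5)
12: 12  (via 1)
4: 13  (via 12)
6: 13  (via 1)
7: 13  (via 1)
8: 14  (via 2)
9: 14  (via 7)
Shortest route: 10 → 1 → 7 → 9 = 14 m.

14 m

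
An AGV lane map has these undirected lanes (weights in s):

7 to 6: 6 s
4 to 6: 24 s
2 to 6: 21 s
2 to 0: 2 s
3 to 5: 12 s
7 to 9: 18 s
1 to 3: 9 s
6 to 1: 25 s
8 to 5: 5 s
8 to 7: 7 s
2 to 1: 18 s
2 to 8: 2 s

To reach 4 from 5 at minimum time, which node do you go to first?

8

Compare a few routes:
5–8–7–6–4: 5+7+6+24 = 42
5–8–2–6–4: 5+2+21+24 = 52
Cheapest is 5–8–7–6–4 at 42 s.
So from 5 the first move is to 8.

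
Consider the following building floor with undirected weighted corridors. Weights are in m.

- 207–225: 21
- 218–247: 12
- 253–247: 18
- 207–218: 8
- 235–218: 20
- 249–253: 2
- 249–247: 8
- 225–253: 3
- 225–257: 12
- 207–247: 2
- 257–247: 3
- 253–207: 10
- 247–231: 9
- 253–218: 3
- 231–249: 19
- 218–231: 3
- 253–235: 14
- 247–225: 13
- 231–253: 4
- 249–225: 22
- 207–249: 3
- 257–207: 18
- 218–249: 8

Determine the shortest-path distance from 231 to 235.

18 m

Settle nodes by increasing distance from 231:
231: 0
218: 3  (via 231)
253: 4  (via 231)
249: 6  (via 253)
225: 7  (via 253)
247: 9  (via 231)
207: 9  (via 249)
257: 12  (via 247)
235: 18  (via 253)
Shortest route: 231 → 253 → 235 = 18 m.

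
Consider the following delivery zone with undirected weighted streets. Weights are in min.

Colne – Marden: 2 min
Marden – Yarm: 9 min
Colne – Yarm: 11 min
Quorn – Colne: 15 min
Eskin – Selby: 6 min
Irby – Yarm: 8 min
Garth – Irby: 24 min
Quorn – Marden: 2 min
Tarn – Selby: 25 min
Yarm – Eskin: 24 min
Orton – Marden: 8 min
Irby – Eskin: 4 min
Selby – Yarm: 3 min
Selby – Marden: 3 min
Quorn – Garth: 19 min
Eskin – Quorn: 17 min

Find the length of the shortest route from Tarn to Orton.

36 min

Running Dijkstra from Tarn:
Tarn: 0
Selby: 25  (via Tarn)
Marden: 28  (via Selby)
Yarm: 28  (via Selby)
Colne: 30  (via Marden)
Quorn: 30  (via Marden)
Eskin: 31  (via Selby)
Irby: 35  (via Eskin)
Orton: 36  (via Marden)
Shortest route: Tarn–Selby–Marden–Orton = 36 min.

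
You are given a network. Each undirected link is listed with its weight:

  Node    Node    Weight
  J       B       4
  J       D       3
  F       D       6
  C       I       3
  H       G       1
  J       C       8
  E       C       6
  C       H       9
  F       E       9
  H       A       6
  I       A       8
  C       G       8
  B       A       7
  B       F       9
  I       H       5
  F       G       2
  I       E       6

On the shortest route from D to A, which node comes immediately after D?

Compare a few routes:
D–F–G–H–A: 6+2+1+6 = 15
D–J–B–A: 3+4+7 = 14
D–F–B–A: 6+9+7 = 22
D–F–G–H–I–A: 6+2+1+5+8 = 22
The minimum is 14 via D–J–B–A.
So from D the first move is to J.

J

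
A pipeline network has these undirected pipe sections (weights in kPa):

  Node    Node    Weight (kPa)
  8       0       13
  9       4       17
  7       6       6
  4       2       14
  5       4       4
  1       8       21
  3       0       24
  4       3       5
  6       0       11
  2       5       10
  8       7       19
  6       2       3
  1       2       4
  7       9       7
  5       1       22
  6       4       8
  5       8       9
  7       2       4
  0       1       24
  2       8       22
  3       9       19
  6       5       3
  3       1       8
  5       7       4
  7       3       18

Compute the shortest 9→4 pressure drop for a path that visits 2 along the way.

Best 9 to 2: 9 → 7 → 2 costing 11
Best 2 to 4: 2 → 6 → 5 → 4 costing 10
Total via 2: 11 + 10 = 21 kPa.

21 kPa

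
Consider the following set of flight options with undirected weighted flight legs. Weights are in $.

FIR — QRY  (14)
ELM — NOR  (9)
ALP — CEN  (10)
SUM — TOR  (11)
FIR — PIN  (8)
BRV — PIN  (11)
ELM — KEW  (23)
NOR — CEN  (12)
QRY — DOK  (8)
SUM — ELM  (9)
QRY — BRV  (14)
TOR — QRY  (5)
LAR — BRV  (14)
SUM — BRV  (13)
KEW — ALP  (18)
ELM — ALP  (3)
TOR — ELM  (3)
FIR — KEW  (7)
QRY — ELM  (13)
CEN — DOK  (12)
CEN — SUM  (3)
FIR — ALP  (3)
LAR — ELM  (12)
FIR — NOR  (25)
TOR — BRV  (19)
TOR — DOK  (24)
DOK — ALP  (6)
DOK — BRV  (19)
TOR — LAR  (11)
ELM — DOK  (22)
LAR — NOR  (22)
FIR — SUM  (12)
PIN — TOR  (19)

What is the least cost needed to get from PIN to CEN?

$21

Running Dijkstra from PIN:
PIN: 0
FIR: 8  (via PIN)
ALP: 11  (via FIR)
BRV: 11  (via PIN)
ELM: 14  (via ALP)
KEW: 15  (via FIR)
TOR: 17  (via ELM)
DOK: 17  (via ALP)
SUM: 20  (via FIR)
CEN: 21  (via ALP)
Shortest route: PIN–FIR–ALP–CEN = $21.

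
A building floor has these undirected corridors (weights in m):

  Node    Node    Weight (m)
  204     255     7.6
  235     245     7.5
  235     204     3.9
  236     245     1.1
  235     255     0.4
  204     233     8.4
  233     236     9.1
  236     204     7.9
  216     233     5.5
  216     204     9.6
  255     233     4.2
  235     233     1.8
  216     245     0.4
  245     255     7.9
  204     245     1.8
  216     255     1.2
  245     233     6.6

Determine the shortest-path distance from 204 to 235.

3.8 m

Candidate routes:
204 - 235: 3.9 = 3.9
204 - 255 - 235: 7.6+0.4 = 8
204 - 245 - 235: 1.8+7.5 = 9.3
204 - 245 - 216 - 255 - 235: 1.8+0.4+1.2+0.4 = 3.8
The minimum is 3.8 m via 204 - 245 - 216 - 255 - 235.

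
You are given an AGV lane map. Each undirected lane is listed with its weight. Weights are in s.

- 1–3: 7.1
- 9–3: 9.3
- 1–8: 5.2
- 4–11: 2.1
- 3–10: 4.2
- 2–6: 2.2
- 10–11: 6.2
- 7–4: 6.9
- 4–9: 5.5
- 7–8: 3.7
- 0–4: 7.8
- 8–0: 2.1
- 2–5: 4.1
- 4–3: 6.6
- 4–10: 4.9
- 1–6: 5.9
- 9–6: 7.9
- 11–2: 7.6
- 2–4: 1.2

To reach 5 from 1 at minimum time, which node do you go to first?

6

Enumerating some paths:
1 - 6 - 2 - 5: 5.9+2.2+4.1 = 12.2
1 - 8 - 0 - 4 - 2 - 5: 5.2+2.1+7.8+1.2+4.1 = 20.4
1 - 3 - 4 - 2 - 5: 7.1+6.6+1.2+4.1 = 19
1 - 8 - 7 - 4 - 2 - 5: 5.2+3.7+6.9+1.2+4.1 = 21.1
The minimum is 12.2 s via 1 - 6 - 2 - 5.
So from 1 the first move is to 6.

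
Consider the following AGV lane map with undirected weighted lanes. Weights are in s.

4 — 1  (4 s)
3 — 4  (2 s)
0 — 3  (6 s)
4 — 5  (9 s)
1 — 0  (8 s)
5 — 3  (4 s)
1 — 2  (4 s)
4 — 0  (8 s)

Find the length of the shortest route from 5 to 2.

14 s

Enumerating some paths:
5–4–1–2: 9+4+4 = 17
5–3–0–1–2: 4+6+8+4 = 22
5–3–4–1–2: 4+2+4+4 = 14
5–3–0–4–1–2: 4+6+8+4+4 = 26
Cheapest is 5–3–4–1–2 at 14 s.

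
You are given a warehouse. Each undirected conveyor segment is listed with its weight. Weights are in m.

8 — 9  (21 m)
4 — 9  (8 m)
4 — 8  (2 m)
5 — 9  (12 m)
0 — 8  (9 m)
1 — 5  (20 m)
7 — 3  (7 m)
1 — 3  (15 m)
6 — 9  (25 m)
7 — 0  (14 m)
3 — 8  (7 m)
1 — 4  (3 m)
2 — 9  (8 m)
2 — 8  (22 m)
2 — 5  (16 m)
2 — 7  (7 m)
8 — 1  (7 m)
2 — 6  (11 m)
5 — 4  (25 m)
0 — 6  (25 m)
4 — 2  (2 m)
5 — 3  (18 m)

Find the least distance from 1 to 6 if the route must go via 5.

Shortest 1→5: 1–5 = 20
Best 5 to 6: 5–2–6 costing 27
Total via 5: 20 + 27 = 47 m.

47 m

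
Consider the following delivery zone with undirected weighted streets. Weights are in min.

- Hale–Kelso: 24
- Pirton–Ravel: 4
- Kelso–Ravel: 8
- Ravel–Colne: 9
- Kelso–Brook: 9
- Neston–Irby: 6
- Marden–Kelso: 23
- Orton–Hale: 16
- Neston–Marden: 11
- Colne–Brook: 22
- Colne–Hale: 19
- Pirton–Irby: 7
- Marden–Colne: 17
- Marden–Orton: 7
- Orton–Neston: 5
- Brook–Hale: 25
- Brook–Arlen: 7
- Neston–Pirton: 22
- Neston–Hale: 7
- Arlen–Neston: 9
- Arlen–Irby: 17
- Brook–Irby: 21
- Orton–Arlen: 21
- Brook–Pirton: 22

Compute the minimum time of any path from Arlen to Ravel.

Settle nodes by increasing distance from Arlen:
Arlen: 0
Brook: 7  (via Arlen)
Neston: 9  (via Arlen)
Orton: 14  (via Neston)
Irby: 15  (via Neston)
Kelso: 16  (via Brook)
Hale: 16  (via Neston)
Marden: 20  (via Neston)
Pirton: 22  (via Irby)
Ravel: 24  (via Kelso)
Shortest route: Arlen → Brook → Kelso → Ravel = 24 min.

24 min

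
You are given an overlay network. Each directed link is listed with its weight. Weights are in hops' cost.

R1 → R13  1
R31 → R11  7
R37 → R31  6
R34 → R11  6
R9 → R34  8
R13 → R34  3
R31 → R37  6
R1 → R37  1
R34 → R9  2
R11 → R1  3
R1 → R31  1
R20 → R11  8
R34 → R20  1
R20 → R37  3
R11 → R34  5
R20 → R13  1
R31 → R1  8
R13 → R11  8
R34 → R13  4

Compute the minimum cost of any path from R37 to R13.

15 hops' cost

Shortest distances from R37:
R37: 0
R31: 6  (via R37)
R11: 13  (via R31)
R1: 14  (via R31)
R13: 15  (via R1)
Shortest route: R37 → R31 → R1 → R13 = 15 hops' cost.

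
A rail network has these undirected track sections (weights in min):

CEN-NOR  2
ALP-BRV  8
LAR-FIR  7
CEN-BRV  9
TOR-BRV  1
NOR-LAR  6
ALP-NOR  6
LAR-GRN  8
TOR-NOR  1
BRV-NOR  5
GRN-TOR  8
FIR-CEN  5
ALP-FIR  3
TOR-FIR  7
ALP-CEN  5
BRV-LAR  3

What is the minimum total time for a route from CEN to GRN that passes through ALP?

20 min

Shortest CEN→ALP: CEN–ALP = 5
Best ALP to GRN: ALP–NOR–TOR–GRN costing 15
Total via ALP: 5 + 15 = 20 min.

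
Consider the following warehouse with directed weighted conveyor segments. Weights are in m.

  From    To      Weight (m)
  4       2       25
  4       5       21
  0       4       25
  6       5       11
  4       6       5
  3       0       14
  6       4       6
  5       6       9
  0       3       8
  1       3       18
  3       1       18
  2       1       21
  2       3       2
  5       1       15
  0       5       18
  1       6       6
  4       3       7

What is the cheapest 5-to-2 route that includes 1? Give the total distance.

Shortest 5→1: 5–1 = 15
Best 1 to 2: 1–6–4–2 costing 37
Total via 1: 15 + 37 = 52 m.

52 m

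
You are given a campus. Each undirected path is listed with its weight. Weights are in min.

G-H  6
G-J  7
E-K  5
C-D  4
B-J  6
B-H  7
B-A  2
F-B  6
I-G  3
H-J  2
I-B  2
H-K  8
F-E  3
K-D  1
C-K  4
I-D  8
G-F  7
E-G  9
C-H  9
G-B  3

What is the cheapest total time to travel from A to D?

12 min

Candidate routes:
A–B–F–E–K–D: 2+6+3+5+1 = 17
A–B–I–D: 2+2+8 = 12
A–B–H–K–D: 2+7+8+1 = 18
A–B–G–I–D: 2+3+3+8 = 16
Cheapest is A–B–I–D at 12 min.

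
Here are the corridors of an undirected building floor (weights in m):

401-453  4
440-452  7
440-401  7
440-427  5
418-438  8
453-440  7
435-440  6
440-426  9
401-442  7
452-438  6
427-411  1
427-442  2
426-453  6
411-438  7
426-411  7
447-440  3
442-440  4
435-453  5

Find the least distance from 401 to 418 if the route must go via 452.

Best 401 to 452: 401–440–452 costing 14
Shortest 452→418: 452–438–418 = 14
Total via 452: 14 + 14 = 28 m.

28 m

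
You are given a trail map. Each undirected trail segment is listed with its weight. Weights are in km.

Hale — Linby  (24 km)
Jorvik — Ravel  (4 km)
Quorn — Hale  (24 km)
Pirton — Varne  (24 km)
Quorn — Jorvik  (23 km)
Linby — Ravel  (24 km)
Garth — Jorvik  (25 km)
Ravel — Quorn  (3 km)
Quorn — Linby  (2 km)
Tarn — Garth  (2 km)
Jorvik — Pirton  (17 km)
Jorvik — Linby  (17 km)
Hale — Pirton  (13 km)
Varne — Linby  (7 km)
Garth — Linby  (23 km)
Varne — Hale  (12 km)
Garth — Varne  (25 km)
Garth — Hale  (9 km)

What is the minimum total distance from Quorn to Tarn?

Compare a few routes:
Quorn → Linby → Varne → Hale → Garth → Tarn: 2+7+12+9+2 = 32
Quorn → Linby → Garth → Tarn: 2+23+2 = 27
Cheapest is Quorn → Linby → Garth → Tarn at 27 km.

27 km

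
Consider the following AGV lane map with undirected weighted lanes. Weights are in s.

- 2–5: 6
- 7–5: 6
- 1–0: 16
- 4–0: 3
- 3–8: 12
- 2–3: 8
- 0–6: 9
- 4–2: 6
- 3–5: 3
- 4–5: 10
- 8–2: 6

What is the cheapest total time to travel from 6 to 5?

Enumerating some paths:
6–0–4–5: 9+3+10 = 22
6–0–4–2–5: 9+3+6+6 = 24
6–0–4–2–3–5: 9+3+6+8+3 = 29
The minimum is 22 s via 6–0–4–5.

22 s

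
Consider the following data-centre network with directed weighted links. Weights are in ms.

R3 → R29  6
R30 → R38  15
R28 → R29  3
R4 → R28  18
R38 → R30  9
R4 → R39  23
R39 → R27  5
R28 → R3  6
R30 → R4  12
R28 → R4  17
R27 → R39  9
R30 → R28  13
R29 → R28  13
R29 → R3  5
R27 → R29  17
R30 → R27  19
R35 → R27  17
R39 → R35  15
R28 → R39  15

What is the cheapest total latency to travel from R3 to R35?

49 ms

Shortest distances from R3:
R3: 0
R29: 6  (via R3)
R28: 19  (via R29)
R39: 34  (via R28)
R4: 36  (via R28)
R27: 39  (via R39)
R35: 49  (via R39)
Shortest route: R3–R29–R28–R39–R35 = 49 ms.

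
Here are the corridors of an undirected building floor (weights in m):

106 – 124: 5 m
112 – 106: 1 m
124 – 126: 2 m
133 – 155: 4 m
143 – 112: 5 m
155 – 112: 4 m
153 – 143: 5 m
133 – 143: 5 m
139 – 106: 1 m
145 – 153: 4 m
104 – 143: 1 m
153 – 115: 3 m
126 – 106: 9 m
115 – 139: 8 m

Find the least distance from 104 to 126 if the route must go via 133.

Shortest 104→133: 104 → 143 → 133 = 6
Shortest 133→126: 133 → 155 → 112 → 106 → 124 → 126 = 16
Total via 133: 6 + 16 = 22 m.

22 m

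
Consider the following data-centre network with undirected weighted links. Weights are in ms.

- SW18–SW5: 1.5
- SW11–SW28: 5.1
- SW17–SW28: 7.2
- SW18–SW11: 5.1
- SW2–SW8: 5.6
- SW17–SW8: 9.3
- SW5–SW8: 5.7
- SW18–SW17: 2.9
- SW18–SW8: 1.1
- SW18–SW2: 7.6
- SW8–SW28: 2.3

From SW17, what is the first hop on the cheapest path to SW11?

SW18

Compare a few routes:
SW17 - SW18 - SW11: 2.9+5.1 = 8
SW17 - SW28 - SW11: 7.2+5.1 = 12.3
SW17 - SW18 - SW8 - SW28 - SW11: 2.9+1.1+2.3+5.1 = 11.4
The minimum is 8 ms via SW17 - SW18 - SW11.
So from SW17 the first move is to SW18.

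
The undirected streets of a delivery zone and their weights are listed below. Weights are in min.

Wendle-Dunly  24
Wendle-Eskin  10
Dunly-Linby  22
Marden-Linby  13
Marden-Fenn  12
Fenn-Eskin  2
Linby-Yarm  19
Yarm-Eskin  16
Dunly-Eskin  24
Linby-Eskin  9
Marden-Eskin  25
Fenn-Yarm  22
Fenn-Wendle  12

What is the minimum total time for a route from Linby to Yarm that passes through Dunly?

Best Linby to Dunly: Linby–Dunly costing 22
Shortest Dunly→Yarm: Dunly–Eskin–Yarm = 40
Total via Dunly: 22 + 40 = 62 min.

62 min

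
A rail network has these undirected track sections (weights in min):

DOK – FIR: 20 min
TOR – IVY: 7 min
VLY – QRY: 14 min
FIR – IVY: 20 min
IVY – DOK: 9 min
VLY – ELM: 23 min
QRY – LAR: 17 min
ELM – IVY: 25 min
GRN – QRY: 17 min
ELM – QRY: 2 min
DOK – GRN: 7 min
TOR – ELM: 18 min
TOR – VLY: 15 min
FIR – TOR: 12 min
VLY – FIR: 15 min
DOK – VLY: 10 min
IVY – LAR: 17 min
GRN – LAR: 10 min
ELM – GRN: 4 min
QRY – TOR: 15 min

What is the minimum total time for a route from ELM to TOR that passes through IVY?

Shortest ELM→IVY: ELM → GRN → DOK → IVY = 20
Shortest IVY→TOR: IVY → TOR = 7
Total via IVY: 20 + 7 = 27 min.

27 min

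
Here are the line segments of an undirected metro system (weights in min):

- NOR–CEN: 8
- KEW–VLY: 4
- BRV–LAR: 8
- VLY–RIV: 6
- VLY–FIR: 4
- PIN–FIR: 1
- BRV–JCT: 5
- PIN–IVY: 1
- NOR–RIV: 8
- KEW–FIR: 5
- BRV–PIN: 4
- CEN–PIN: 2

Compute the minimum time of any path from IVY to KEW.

Running Dijkstra from IVY:
IVY: 0
PIN: 1  (via IVY)
FIR: 2  (via PIN)
CEN: 3  (via PIN)
BRV: 5  (via PIN)
VLY: 6  (via FIR)
KEW: 7  (via FIR)
Shortest route: IVY → PIN → FIR → KEW = 7 min.

7 min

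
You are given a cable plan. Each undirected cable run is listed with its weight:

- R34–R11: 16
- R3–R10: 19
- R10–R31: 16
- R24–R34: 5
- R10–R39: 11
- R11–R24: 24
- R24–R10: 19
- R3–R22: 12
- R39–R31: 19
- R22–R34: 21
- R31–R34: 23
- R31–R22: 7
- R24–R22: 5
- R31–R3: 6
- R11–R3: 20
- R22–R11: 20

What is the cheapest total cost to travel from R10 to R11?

Running Dijkstra from R10:
R10: 0
R39: 11  (via R10)
R31: 16  (via R10)
R3: 19  (via R10)
R24: 19  (via R10)
R22: 23  (via R31)
R34: 24  (via R24)
R11: 39  (via R3)
Shortest route: R10 → R3 → R11 = 39.

39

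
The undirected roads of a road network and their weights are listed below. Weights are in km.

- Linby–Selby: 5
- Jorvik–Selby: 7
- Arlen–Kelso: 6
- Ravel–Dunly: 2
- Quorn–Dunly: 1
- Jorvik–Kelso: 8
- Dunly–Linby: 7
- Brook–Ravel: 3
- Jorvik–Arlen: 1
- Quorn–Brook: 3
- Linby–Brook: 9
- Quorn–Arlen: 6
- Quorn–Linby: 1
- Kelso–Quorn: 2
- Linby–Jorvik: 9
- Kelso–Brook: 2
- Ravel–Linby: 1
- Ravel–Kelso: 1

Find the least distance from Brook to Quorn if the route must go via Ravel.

Best Brook to Ravel: Brook → Ravel costing 3
Best Ravel to Quorn: Ravel → Linby → Quorn costing 2
Total via Ravel: 3 + 2 = 5 km.

5 km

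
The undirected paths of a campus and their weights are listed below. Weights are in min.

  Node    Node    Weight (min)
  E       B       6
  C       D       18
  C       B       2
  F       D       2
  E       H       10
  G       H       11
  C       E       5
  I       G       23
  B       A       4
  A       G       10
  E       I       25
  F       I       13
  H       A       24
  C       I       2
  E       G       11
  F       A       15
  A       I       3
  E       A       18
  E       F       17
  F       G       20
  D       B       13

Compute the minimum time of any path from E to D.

Settle nodes by increasing distance from E:
E: 0
C: 5  (via E)
B: 6  (via E)
I: 7  (via C)
A: 10  (via B)
H: 10  (via E)
G: 11  (via E)
F: 17  (via E)
D: 19  (via B)
Shortest route: E–B–D = 19 min.

19 min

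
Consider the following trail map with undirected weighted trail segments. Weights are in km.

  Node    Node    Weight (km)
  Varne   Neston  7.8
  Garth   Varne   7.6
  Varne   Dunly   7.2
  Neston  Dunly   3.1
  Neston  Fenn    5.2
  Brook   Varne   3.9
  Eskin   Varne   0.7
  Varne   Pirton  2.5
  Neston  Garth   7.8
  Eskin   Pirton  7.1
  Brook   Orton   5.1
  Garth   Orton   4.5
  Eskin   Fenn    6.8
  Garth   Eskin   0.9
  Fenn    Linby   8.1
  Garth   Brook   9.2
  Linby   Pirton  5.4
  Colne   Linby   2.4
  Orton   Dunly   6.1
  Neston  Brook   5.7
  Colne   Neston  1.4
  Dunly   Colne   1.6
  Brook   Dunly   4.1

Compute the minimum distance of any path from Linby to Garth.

Shortest distances from Linby:
Linby: 0
Colne: 2.4  (via Linby)
Neston: 3.8  (via Colne)
Dunly: 4  (via Colne)
Pirton: 5.4  (via Linby)
Varne: 7.9  (via Pirton)
Fenn: 8.1  (via Linby)
Brook: 8.1  (via Dunly)
Eskin: 8.6  (via Varne)
Garth: 9.5  (via Eskin)
Shortest route: Linby–Pirton–Varne–Eskin–Garth = 9.5 km.

9.5 km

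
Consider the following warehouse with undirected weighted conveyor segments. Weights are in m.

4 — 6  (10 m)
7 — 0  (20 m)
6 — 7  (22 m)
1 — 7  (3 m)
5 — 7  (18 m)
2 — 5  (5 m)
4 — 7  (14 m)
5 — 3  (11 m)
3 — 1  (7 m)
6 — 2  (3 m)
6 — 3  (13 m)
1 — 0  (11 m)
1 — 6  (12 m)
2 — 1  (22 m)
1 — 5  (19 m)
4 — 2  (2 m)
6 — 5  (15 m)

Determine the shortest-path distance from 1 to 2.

15 m

Running Dijkstra from 1:
1: 0
7: 3  (via 1)
3: 7  (via 1)
0: 11  (via 1)
6: 12  (via 1)
2: 15  (via 6)
Shortest route: 1–6–2 = 15 m.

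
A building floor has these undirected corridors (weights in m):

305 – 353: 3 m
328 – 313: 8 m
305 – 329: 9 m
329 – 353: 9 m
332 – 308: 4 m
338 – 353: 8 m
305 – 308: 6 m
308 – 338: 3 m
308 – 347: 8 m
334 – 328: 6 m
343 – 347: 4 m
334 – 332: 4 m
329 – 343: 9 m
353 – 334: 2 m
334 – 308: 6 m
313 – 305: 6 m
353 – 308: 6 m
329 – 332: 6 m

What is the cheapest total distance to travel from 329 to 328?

Running Dijkstra from 329:
329: 0
332: 6  (via 329)
343: 9  (via 329)
353: 9  (via 329)
305: 9  (via 329)
334: 10  (via 332)
308: 10  (via 332)
347: 13  (via 343)
338: 13  (via 308)
313: 15  (via 305)
328: 16  (via 334)
Shortest route: 329 → 332 → 334 → 328 = 16 m.

16 m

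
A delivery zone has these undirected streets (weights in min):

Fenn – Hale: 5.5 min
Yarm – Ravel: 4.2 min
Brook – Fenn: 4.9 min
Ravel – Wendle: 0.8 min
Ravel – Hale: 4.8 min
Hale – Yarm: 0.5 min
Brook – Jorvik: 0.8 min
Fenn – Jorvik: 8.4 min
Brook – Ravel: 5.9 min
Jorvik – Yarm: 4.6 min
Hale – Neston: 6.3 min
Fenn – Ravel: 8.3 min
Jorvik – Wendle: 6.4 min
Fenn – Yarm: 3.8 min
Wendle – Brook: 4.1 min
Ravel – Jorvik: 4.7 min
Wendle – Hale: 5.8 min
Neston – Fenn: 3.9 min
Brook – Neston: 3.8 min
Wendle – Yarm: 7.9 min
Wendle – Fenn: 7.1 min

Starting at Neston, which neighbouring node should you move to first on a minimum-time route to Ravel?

Brook

Compare a few routes:
Neston - Brook - Wendle - Ravel: 3.8+4.1+0.8 = 8.7
Neston - Brook - Jorvik - Ravel: 3.8+0.8+4.7 = 9.3
Cheapest is Neston - Brook - Wendle - Ravel at 8.7 min.
So from Neston the first move is to Brook.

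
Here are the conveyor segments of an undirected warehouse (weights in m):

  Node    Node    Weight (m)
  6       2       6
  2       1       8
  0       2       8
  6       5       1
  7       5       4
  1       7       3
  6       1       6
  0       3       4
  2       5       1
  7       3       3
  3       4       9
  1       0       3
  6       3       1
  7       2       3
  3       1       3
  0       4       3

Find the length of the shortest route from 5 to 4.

9 m

Running Dijkstra from 5:
5: 0
2: 1  (via 5)
6: 1  (via 5)
3: 2  (via 6)
7: 4  (via 5)
1: 5  (via 3)
0: 6  (via 3)
4: 9  (via 0)
Shortest route: 5–6–3–0–4 = 9 m.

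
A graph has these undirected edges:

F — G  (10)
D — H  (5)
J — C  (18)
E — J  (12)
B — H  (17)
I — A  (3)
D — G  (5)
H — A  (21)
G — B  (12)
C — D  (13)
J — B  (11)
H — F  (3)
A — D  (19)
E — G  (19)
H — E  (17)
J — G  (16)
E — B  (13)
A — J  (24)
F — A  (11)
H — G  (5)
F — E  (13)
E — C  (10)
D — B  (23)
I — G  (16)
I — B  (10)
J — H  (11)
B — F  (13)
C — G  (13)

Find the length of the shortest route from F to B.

Running Dijkstra from F:
F: 0
H: 3  (via F)
D: 8  (via H)
G: 8  (via H)
A: 11  (via F)
B: 13  (via F)
Shortest route: F → B = 13.

13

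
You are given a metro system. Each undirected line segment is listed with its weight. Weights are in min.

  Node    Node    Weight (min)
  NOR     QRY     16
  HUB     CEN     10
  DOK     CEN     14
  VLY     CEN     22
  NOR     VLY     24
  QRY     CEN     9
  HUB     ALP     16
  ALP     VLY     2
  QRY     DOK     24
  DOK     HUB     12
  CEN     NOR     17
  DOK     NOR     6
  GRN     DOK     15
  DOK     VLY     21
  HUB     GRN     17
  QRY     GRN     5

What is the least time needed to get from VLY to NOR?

24 min

Compare a few routes:
VLY → ALP → HUB → DOK → NOR: 2+16+12+6 = 36
VLY → DOK → NOR: 21+6 = 27
VLY → NOR: 24 = 24
The minimum is 24 min via VLY → NOR.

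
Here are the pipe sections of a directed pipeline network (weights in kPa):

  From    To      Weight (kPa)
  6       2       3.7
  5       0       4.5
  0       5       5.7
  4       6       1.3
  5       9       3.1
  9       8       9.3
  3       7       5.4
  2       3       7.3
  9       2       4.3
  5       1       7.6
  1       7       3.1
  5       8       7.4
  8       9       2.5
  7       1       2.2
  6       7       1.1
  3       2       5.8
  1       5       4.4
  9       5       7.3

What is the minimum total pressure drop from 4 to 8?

16.4 kPa

Enumerating some paths:
4 - 6 - 7 - 1 - 5 - 9 - 8: 1.3+1.1+2.2+4.4+3.1+9.3 = 21.4
4 - 6 - 7 - 1 - 5 - 8: 1.3+1.1+2.2+4.4+7.4 = 16.4
The minimum is 16.4 kPa via 4 - 6 - 7 - 1 - 5 - 8.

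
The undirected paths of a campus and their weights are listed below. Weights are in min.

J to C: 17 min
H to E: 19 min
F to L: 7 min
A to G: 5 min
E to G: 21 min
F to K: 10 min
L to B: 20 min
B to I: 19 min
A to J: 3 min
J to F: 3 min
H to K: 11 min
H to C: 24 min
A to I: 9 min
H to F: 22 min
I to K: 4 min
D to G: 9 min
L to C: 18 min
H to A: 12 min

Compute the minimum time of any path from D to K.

27 min

Compare a few routes:
D–G–A–H–K: 9+5+12+11 = 37
D–G–A–I–K: 9+5+9+4 = 27
D–G–A–J–F–K: 9+5+3+3+10 = 30
Cheapest is D–G–A–I–K at 27 min.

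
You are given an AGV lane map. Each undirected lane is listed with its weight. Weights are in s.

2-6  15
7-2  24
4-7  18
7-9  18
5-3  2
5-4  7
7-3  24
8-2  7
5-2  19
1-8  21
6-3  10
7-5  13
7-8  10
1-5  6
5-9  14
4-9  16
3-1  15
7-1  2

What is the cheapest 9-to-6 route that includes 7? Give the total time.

Best 9 to 7: 9 → 7 costing 18
Shortest 7→6: 7 → 1 → 5 → 3 → 6 = 20
Total via 7: 18 + 20 = 38 s.

38 s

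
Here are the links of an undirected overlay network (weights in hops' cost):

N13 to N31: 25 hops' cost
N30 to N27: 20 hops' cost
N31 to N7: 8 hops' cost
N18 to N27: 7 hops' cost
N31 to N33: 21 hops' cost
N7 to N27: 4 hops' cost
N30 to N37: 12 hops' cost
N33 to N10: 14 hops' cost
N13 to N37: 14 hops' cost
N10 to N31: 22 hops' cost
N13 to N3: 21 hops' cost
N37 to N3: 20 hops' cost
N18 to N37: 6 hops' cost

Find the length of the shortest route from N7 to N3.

Shortest distances from N7:
N7: 0
N27: 4  (via N7)
N31: 8  (via N7)
N18: 11  (via N27)
N37: 17  (via N18)
N30: 24  (via N27)
N33: 29  (via N31)
N10: 30  (via N31)
N13: 31  (via N37)
N3: 37  (via N37)
Shortest route: N7 → N27 → N18 → N37 → N3 = 37 hops' cost.

37 hops' cost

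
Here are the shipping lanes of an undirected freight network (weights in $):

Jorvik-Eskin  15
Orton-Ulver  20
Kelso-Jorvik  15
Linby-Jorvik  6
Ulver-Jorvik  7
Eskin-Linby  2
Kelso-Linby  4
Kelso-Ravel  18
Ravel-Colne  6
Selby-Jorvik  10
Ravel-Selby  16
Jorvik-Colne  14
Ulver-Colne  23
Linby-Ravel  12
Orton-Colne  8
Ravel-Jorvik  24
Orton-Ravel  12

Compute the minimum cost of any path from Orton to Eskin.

$26

Candidate routes:
Orton–Colne–Jorvik–Linby–Eskin: 8+14+6+2 = 30
Orton–Colne–Ravel–Linby–Eskin: 8+6+12+2 = 28
Orton–Ravel–Linby–Eskin: 12+12+2 = 26
The minimum is $26 via Orton–Ravel–Linby–Eskin.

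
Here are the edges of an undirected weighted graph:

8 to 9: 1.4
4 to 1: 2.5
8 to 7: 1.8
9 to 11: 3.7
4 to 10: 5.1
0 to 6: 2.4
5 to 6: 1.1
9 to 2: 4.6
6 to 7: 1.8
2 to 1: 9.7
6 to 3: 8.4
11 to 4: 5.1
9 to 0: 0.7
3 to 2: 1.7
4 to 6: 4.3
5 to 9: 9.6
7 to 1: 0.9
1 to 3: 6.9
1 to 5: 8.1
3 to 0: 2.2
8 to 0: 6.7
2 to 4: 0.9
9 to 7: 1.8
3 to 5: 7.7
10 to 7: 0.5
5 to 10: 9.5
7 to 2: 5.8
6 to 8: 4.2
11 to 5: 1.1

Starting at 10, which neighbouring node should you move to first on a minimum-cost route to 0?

Enumerating some paths:
10 → 7 → 8 → 9 → 0: 0.5+1.8+1.4+0.7 = 4.4
10 → 7 → 9 → 0: 0.5+1.8+0.7 = 3
10 → 7 → 6 → 0: 0.5+1.8+2.4 = 4.7
The minimum is 3 via 10 → 7 → 9 → 0.
So from 10 the first move is to 7.

7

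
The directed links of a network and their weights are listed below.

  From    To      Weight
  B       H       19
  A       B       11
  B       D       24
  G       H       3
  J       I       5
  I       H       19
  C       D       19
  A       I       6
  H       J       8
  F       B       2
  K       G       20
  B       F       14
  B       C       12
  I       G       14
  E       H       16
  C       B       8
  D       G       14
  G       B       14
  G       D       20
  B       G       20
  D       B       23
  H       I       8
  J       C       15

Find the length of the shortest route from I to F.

42

Settle nodes by increasing distance from I:
I: 0
G: 14  (via I)
H: 17  (via G)
J: 25  (via H)
B: 28  (via G)
D: 34  (via G)
C: 40  (via J)
F: 42  (via B)
Shortest route: I–G–B–F = 42.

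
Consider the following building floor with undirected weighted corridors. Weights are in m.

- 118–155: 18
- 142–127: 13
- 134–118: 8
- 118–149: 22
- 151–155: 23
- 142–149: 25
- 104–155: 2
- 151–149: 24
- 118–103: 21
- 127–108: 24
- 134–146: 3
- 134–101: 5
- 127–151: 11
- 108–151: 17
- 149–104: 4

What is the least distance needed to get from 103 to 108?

Enumerating some paths:
103–118–149–151–108: 21+22+24+17 = 84
103–118–155–151–108: 21+18+23+17 = 79
Cheapest is 103–118–155–151–108 at 79 m.

79 m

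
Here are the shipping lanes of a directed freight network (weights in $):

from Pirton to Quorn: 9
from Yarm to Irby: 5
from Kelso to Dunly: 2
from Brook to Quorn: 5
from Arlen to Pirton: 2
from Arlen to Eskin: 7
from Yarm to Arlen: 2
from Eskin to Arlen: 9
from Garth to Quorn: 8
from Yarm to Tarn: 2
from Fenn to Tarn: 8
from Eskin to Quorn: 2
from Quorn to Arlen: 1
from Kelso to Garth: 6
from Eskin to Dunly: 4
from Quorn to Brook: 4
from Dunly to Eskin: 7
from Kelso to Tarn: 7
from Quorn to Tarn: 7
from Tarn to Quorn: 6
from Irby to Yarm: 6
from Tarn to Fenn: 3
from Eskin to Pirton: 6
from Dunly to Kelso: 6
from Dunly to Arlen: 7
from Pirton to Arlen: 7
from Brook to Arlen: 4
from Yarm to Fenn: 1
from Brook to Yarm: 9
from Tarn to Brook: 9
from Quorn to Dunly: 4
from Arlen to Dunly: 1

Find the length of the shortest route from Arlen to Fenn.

$17

Compare a few routes:
Arlen - Pirton - Quorn - Tarn - Fenn: 2+9+7+3 = 21
Arlen - Eskin - Quorn - Tarn - Fenn: 7+2+7+3 = 19
Arlen - Dunly - Eskin - Quorn - Tarn - Fenn: 1+7+2+7+3 = 20
Arlen - Dunly - Kelso - Tarn - Fenn: 1+6+7+3 = 17
Cheapest is Arlen - Dunly - Kelso - Tarn - Fenn at $17.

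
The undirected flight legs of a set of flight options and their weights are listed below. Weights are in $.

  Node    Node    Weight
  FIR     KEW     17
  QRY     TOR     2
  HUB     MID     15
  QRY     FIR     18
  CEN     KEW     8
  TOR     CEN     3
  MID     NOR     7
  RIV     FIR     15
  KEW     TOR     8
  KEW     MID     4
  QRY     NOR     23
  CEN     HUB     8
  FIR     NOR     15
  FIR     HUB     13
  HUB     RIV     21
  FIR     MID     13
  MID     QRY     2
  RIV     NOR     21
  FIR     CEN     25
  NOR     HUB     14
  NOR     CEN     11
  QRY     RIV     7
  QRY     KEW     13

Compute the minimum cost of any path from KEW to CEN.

$8

Shortest distances from KEW:
KEW: 0
MID: 4  (via KEW)
QRY: 6  (via MID)
TOR: 8  (via KEW)
CEN: 8  (via KEW)
Shortest route: KEW–CEN = $8.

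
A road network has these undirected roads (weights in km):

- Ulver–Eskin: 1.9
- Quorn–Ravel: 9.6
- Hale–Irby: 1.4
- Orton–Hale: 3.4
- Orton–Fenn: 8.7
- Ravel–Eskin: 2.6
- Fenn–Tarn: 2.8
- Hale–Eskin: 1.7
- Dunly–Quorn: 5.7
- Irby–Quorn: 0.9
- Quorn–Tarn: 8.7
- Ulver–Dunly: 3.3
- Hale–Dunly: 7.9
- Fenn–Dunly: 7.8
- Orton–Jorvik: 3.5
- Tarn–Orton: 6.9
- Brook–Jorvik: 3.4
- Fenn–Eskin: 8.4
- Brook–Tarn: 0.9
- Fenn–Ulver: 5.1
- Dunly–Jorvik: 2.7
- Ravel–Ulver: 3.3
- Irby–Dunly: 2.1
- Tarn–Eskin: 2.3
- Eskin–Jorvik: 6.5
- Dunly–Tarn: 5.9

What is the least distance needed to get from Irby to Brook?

6.3 km

Running Dijkstra from Irby:
Irby: 0
Quorn: 0.9  (via Irby)
Hale: 1.4  (via Irby)
Dunly: 2.1  (via Irby)
Eskin: 3.1  (via Hale)
Jorvik: 4.8  (via Dunly)
Orton: 4.8  (via Hale)
Ulver: 5  (via Eskin)
Tarn: 5.4  (via Eskin)
Ravel: 5.7  (via Eskin)
Brook: 6.3  (via Tarn)
Shortest route: Irby–Hale–Eskin–Tarn–Brook = 6.3 km.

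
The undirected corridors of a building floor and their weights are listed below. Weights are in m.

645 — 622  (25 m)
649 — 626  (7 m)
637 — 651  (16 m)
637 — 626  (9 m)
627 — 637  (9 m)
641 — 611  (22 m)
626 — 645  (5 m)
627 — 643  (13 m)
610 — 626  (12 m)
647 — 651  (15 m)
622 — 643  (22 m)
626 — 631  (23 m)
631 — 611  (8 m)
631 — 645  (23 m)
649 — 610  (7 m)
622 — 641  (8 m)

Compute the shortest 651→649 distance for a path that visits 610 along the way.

Shortest 651→610: 651 → 637 → 626 → 610 = 37
Best 610 to 649: 610 → 649 costing 7
Total via 610: 37 + 7 = 44 m.

44 m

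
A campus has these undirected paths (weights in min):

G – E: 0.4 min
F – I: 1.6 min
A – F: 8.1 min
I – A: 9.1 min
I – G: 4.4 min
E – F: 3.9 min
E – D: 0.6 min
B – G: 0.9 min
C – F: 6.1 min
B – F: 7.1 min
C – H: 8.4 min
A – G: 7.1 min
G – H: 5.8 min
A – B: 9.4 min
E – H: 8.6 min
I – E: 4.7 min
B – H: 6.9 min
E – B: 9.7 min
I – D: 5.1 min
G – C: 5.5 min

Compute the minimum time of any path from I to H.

10.2 min

Compare a few routes:
I–E–G–H: 4.7+0.4+5.8 = 10.9
I–F–E–G–H: 1.6+3.9+0.4+5.8 = 11.7
I–G–H: 4.4+5.8 = 10.2
The minimum is 10.2 min via I–G–H.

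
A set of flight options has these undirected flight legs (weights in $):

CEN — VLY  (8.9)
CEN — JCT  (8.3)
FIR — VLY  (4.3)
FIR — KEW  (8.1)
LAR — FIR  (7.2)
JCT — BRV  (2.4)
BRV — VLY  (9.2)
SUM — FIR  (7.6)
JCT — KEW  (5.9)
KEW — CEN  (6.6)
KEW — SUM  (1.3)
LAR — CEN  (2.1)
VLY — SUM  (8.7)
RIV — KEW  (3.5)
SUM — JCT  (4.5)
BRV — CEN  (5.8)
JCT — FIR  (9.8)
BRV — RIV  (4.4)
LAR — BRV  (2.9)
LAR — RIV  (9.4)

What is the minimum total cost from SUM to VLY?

Compare a few routes:
SUM → VLY: 8.7 = 8.7
SUM → KEW → FIR → VLY: 1.3+8.1+4.3 = 13.7
SUM → FIR → VLY: 7.6+4.3 = 11.9
Cheapest is SUM → VLY at $8.7.

$8.7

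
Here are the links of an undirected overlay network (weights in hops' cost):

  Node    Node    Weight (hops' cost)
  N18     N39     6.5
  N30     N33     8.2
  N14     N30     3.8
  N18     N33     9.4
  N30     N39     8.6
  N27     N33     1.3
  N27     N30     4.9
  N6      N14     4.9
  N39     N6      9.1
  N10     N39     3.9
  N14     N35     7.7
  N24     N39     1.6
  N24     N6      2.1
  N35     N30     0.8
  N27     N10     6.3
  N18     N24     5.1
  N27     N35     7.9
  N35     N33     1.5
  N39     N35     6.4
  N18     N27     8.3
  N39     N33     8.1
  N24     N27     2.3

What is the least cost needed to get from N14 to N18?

12.1 hops' cost

Shortest distances from N14:
N14: 0
N30: 3.8  (via N14)
N35: 4.6  (via N30)
N6: 4.9  (via N14)
N33: 6.1  (via N35)
N24: 7  (via N6)
N27: 7.4  (via N33)
N39: 8.6  (via N24)
N18: 12.1  (via N24)
Shortest route: N14 → N6 → N24 → N18 = 12.1 hops' cost.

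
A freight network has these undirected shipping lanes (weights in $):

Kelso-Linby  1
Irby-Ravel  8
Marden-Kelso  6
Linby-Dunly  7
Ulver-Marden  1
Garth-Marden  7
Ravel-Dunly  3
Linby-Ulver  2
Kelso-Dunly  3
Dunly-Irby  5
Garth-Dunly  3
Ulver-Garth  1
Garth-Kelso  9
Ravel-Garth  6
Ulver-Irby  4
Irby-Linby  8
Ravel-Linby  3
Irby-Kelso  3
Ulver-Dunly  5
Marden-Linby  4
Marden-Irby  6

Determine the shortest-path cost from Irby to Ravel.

Compare a few routes:
Irby–Kelso–Linby–Ravel: 3+1+3 = 7
Irby–Dunly–Ravel: 5+3 = 8
Irby–Ravel: 8 = 8
The minimum is $7 via Irby–Kelso–Linby–Ravel.

$7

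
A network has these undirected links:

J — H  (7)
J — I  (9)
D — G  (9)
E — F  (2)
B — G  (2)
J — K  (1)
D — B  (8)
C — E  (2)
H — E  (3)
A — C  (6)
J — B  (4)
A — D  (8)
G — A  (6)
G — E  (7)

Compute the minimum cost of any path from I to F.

21

Candidate routes:
I → J → B → G → E → F: 9+4+2+7+2 = 24
I → J → H → E → F: 9+7+3+2 = 21
Cheapest is I → J → H → E → F at 21.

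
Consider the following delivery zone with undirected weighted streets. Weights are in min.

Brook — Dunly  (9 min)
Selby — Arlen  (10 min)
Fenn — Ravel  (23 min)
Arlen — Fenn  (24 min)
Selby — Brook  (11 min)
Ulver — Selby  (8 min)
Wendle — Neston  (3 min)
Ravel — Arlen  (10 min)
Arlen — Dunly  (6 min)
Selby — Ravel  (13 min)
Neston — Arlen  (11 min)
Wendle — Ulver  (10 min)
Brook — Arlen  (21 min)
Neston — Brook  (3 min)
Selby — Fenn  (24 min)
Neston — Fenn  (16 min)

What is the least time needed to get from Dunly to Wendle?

Enumerating some paths:
Dunly–Arlen–Selby–Brook–Neston–Wendle: 6+10+11+3+3 = 33
Dunly–Arlen–Neston–Wendle: 6+11+3 = 20
Dunly–Brook–Neston–Wendle: 9+3+3 = 15
Cheapest is Dunly–Brook–Neston–Wendle at 15 min.

15 min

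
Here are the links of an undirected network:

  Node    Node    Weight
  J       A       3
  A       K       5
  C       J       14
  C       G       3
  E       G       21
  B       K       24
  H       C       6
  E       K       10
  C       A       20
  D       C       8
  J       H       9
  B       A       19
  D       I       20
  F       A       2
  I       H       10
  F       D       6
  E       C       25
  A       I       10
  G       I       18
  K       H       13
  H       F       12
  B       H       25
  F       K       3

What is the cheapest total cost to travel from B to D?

27

Running Dijkstra from B:
B: 0
A: 19  (via B)
F: 21  (via A)
J: 22  (via A)
K: 24  (via B)
H: 25  (via B)
D: 27  (via F)
Shortest route: B → A → F → D = 27.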